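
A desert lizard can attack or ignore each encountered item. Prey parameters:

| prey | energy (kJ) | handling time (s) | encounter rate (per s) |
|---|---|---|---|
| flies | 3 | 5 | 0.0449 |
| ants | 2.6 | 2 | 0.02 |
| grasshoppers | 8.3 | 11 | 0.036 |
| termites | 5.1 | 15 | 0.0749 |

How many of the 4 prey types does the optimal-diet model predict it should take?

4

E/h in descending order: ants 1.3, grasshoppers 0.755, flies 0.6, termites 0.34 kJ/s. The optimal diet is the largest prefix of this list for which every included type satisfies E_i/h_i > R on the types above it.
Rate on top 1: 0.05. grasshoppers: 0.755 > 0.05 → include.
Rate on top 2: 0.2443. flies: 0.6 > 0.2443 → include.
Rate on top 3: 0.2924. termites: 0.34 > 0.2924 → include.
Optimal diet: ants, grasshoppers, flies, termites — 4 of 4 types.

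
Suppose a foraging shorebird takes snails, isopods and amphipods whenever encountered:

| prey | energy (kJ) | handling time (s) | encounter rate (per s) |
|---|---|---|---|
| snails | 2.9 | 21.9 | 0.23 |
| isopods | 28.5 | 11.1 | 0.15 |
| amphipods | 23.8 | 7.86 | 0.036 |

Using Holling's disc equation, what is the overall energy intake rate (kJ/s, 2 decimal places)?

0.73 kJ/s

Energy encountered per unit search time: 0.23×2.9 + 0.15×28.5 + 0.036×23.8 = 5.799 kJ/s.
Handling time per unit search time: 0.23×21.9 + 0.15×11.1 + 0.036×7.86 = 6.985.
Rate = 5.799/(1 + 6.985) = 0.7262 kJ/s.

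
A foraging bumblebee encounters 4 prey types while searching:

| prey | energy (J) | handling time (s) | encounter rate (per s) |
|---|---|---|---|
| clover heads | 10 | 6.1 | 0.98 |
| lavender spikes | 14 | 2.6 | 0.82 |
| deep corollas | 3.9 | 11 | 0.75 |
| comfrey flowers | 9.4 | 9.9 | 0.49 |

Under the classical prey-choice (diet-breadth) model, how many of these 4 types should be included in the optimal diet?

1

Profitabilities (E/h, J/s): lavender spikes 5.38, clover heads 1.64, comfrey flowers 0.949, deep corollas 0.355. Add prey in this order while the next type's profitability exceeds the intake rate on those already taken.
Rate on top 1: 3.665. clover heads: 1.64 < 3.665 → exclude; stop.
Optimal diet: lavender spikes — 1 of 4 types.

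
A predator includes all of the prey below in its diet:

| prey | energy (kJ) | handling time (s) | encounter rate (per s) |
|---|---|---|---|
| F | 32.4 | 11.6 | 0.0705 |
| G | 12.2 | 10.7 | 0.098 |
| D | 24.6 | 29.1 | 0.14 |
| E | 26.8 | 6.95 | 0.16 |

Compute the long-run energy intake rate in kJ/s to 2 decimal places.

R = (0.0705×32.4 + 0.098×12.2 + 0.14×24.6 + 0.16×26.8) / (1 + 0.0705×11.6 + 0.098×10.7 + 0.14×29.1 + 0.16×6.95) = 11.21/8.052 = 1.392 kJ/s.

1.39 kJ/s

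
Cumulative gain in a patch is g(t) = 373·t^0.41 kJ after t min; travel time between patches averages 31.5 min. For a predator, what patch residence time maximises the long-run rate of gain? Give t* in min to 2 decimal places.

Maximise g(t)/(T+t): set derivative to zero → g'(t)(T+t) = g(t).
g'(t) = 0.41·373·t^-0.59. Setting 0.41·373·t^-0.59 = 373·t^0.41/(31.5+t) gives 0.41(31.5+t) = t, so 0.59·t = 0.41×31.5.
t* = 0.41×31.5/0.59 = 21.89 min.

21.89 min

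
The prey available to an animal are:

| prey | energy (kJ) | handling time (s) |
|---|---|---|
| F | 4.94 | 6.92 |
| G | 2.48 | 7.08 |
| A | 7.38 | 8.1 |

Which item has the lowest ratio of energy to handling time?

G

In descending order of E/h:
A: 7.38/8.1 = 0.911 kJ/s
F: 4.94/6.92 = 0.714 kJ/s
G: 2.48/7.08 = 0.35 kJ/s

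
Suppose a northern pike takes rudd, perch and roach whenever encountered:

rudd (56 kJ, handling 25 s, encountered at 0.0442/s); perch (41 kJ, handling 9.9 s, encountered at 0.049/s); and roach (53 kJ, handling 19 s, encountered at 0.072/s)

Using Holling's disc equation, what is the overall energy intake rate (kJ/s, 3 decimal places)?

R = (0.0442×56 + 0.049×41 + 0.072×53) / (1 + 0.0442×25 + 0.049×9.9 + 0.072×19) = 8.3/3.958 = 2.097 kJ/s.

2.097 kJ/s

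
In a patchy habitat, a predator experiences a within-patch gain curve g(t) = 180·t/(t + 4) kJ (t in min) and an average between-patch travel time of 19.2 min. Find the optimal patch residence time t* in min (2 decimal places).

8.76 min

Maximise g(t)/(T+t): set derivative to zero → g'(t)(T+t) = g(t).
g'(t) = 180·4/(t + 4)². Setting 180·4/(t+4)² = 180t/[(t+4)(19.2+t)] gives 4(19.2+t) = t(t+4), so t² = 4×19.2 = 76.8.
t* = √76.8 = 8.764 min.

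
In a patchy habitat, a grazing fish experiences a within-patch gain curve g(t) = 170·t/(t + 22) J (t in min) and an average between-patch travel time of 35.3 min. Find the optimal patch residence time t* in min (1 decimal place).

Optimal t* satisfies g'(t*) = g(t*)/(T + t*).
g'(t) = 170·22/(t + 22)². Setting 170·22/(t+22)² = 170t/[(t+22)(35.3+t)] gives 22(35.3+t) = t(t+22), so t² = 22×35.3 = 776.6.
t* = √776.6 = 27.87 min.

27.9 min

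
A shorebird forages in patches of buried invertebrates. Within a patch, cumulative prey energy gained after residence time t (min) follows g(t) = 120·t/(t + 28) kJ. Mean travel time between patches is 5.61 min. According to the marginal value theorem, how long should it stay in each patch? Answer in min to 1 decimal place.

Optimal t* satisfies g'(t*) = g(t*)/(T + t*).
g'(t) = 120·28/(t + 28)². Setting 120·28/(t+28)² = 120t/[(t+28)(5.61+t)] gives 28(5.61+t) = t(t+28), so t² = 28×5.61 = 157.1.
t* = √157.1 = 12.53 min.

12.5 min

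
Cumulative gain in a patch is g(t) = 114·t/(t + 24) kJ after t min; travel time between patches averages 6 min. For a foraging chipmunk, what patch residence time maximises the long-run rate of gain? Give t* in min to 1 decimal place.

Optimal t* satisfies g'(t*) = g(t*)/(T + t*).
g'(t) = 114·24/(t + 24)². Setting 114·24/(t+24)² = 114t/[(t+24)(6+t)] gives 24(6+t) = t(t+24), so t² = 24×6 = 144.
t* = √144 = 12 min.

12.0 min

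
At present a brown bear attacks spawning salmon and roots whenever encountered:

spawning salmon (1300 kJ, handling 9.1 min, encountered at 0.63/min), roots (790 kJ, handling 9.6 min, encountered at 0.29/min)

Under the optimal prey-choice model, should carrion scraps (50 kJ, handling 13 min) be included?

On spawning salmon and roots alone, R = ΣλE/(1+Σλh) = 1048/9.517 = 110.1 kJ/min.
carrion scraps: E/h = 50/13 = 3.846 kJ/min.
3.846 < 110.1, so adding carrion scraps would lower the average — exclude it.

No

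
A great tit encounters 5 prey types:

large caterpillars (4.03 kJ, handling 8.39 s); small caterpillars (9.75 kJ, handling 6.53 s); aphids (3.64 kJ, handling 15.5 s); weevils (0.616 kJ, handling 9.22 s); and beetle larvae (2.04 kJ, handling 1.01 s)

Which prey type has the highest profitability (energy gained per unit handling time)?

In descending order of E/h:
beetle larvae: 2.04/1.01 = 2.02 kJ/s
small caterpillars: 9.75/6.53 = 1.49 kJ/s
large caterpillars: 4.03/8.39 = 0.48 kJ/s
aphids: 3.64/15.5 = 0.235 kJ/s
weevils: 0.616/9.22 = 0.0668 kJ/s

beetle larvae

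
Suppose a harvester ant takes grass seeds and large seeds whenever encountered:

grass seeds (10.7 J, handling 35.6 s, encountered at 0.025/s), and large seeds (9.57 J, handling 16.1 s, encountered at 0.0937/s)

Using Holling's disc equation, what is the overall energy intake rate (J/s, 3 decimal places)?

Energy encountered per unit search time: 0.025×10.7 + 0.0937×9.57 = 1.164 J/s.
Handling time per unit search time: 0.025×35.6 + 0.0937×16.1 = 2.399.
Rate = 1.164/(1 + 2.399) = 0.3426 J/s.

0.343 J/s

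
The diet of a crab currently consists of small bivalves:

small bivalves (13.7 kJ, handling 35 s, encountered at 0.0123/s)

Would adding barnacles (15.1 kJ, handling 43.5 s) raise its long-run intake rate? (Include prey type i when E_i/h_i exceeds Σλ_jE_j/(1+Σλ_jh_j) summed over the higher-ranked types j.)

Yes

On small bivalves alone, R = ΣλE/(1+Σλh) = 0.1685/1.43 = 0.1178 kJ/s.
barnacles: E/h = 15.1/43.5 = 0.3471 kJ/s.
Since 0.3471 > R, including barnacles increases the long-run rate.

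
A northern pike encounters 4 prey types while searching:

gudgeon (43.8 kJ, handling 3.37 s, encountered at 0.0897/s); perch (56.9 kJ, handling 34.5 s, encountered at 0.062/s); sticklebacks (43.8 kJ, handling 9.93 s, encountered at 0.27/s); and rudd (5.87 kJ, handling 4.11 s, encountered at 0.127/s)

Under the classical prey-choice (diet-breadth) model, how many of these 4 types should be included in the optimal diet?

Profitabilities (E/h, kJ/s): gudgeon 13, sticklebacks 4.41, perch 1.65, rudd 1.43. Add prey in this order while the next type's profitability exceeds the intake rate on those already taken.
Rate on top 1: 3.017. sticklebacks: 4.41 > 3.017 → include.
Rate on top 2: 3.955. perch: 1.65 < 3.955 → exclude; stop.
Optimal diet: gudgeon, sticklebacks — 2 of 4 types.

2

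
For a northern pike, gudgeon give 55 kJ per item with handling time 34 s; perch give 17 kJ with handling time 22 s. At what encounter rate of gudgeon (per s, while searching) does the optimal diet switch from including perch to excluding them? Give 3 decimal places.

Drop perch once their profitability E₂/h₂ falls below the rate achievable on gudgeon alone: E₂/h₂ = λE₁/(1 + λh₁).
Solve for λ: λE₁h₂ = E₂(1 + λh₁) → λ(E₁h₂ − E₂h₁) = E₂ → λ = E₂/(E₁h₂ − E₂h₁).
λ = 17/(55×22 − 17×34) = 17/632 = 0.0269 per s.

0.027 per s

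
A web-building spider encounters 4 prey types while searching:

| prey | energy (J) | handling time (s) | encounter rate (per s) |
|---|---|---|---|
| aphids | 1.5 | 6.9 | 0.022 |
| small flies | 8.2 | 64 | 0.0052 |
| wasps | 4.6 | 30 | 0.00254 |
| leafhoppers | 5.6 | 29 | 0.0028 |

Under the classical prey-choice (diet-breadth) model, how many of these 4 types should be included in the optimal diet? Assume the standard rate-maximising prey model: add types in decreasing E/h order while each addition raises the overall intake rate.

4

E/h in descending order: aphids 0.217, leafhoppers 0.193, wasps 0.153, small flies 0.128 J/s. The optimal diet is the largest prefix of this list for which every included type satisfies E_i/h_i > R on the types above it.
Rate on top 1: 0.02865. leafhoppers: 0.193 > 0.02865 → include.
Rate on top 2: 0.03948. wasps: 0.153 > 0.03948 → include.
Rate on top 3: 0.04611. small flies: 0.128 > 0.04611 → include.
Optimal diet: aphids, leafhoppers, wasps, small flies — 4 of 4 types.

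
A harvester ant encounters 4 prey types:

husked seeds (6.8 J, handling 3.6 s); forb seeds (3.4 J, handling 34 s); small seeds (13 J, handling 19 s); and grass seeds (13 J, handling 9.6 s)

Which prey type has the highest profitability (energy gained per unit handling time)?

husked seeds

Profitability E/h (J/s): husked seeds = 6.8/3.6 = 1.89, forb seeds = 3.4/34 = 0.1, small seeds = 13/19 = 0.684, grass seeds = 13/9.6 = 1.35.
Ranked: husked seeds > grass seeds > small seeds > forb seeds.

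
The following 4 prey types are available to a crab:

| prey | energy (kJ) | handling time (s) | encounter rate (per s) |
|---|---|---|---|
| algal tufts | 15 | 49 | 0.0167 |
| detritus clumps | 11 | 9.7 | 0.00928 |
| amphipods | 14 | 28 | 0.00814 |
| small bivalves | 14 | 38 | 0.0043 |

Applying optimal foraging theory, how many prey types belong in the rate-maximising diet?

Profitabilities (E/h, kJ/s): detritus clumps 1.13, amphipods 0.5, small bivalves 0.368, algal tufts 0.306. Add prey in this order while the next type's profitability exceeds the intake rate on those already taken.
Rate on top 1: 0.09365. amphipods: 0.5 > 0.09365 → include.
Rate on top 2: 0.1639. small bivalves: 0.368 > 0.1639 → include.
Rate on top 3: 0.1865. algal tufts: 0.306 > 0.1865 → include.
Optimal diet: detritus clumps, amphipods, small bivalves, algal tufts — 4 of 4 types.

4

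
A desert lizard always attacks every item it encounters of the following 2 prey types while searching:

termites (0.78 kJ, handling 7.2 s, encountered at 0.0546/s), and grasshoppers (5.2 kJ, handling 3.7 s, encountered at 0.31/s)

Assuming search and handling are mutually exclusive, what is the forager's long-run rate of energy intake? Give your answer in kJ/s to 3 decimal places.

0.651 kJ/s

R = Σλ_iE_i / (1 + Σλ_ih_i)
Numerator: 0.0546×0.78 + 0.31×5.2 = 1.655
Denominator: 1 + 0.0546×7.2 + 0.31×3.7 = 2.54
R = 1.655/2.54 = 0.6514 kJ/s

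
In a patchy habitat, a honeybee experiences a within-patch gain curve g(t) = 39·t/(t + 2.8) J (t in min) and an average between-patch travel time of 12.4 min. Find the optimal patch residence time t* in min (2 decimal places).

Optimal t* satisfies g'(t*) = g(t*)/(T + t*).
g'(t) = 39·2.8/(t + 2.8)². Setting 39·2.8/(t+2.8)² = 39t/[(t+2.8)(12.4+t)] gives 2.8(12.4+t) = t(t+2.8), so t² = 2.8×12.4 = 34.72.
t* = √34.72 = 5.892 min.

5.89 min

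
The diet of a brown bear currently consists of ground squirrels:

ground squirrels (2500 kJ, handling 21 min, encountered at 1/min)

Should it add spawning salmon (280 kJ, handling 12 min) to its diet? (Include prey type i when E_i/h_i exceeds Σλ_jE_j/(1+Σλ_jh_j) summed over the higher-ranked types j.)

No

Intake rate on the current diet: R = (1×2500) / (1 + 1×21) = 2500/22 = 113.6 kJ/min.
Profitability of spawning salmon: 280/12 = 23.33 kJ/min.
Since 23.33 < R, time spent handling spawning salmon is better spent searching.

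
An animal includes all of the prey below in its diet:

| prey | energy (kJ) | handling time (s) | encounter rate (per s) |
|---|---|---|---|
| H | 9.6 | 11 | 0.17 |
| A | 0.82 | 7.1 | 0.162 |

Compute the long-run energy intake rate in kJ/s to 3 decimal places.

0.439 kJ/s

R = (0.17×9.6 + 0.162×0.82) / (1 + 0.17×11 + 0.162×7.1) = 1.765/4.02 = 0.439 kJ/s.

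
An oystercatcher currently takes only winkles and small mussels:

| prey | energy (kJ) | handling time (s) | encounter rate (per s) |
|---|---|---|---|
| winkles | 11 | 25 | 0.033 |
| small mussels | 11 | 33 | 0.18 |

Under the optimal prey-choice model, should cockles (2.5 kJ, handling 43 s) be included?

Current rate: (0.033×11 + 0.18×11)/(1 + 0.033×25 + 0.18×33) = 0.3017 kJ/s.
cockles: E/h = 2.5/43 = 0.05814 kJ/s.
0.05814 < 0.3017, so adding cockles would lower the average — exclude it.

No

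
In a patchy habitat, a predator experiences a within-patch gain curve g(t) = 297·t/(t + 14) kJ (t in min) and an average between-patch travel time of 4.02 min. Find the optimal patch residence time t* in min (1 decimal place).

Optimal t* satisfies g'(t*) = g(t*)/(T + t*).
g'(t) = 297·14/(t + 14)². Setting 297·14/(t+14)² = 297t/[(t+14)(4.02+t)] gives 14(4.02+t) = t(t+14), so t² = 14×4.02 = 56.28.
t* = √56.28 = 7.502 min.

7.5 min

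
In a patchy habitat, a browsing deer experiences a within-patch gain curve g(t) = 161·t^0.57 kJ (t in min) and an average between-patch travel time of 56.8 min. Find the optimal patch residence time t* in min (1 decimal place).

Maximise g(t)/(T+t): set derivative to zero → g'(t)(T+t) = g(t).
g'(t) = 0.57·161·t^-0.43. Setting 0.57·161·t^-0.43 = 161·t^0.57/(56.8+t) gives 0.57(56.8+t) = t, so 0.43·t = 0.57×56.8.
t* = 0.57×56.8/0.43 = 75.29 min.

75.3 min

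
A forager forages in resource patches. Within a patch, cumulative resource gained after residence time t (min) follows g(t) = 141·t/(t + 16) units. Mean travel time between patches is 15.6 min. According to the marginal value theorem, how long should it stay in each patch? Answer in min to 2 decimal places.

15.80 min

Maximise g(t)/(T+t): set derivative to zero → g'(t)(T+t) = g(t).
g'(t) = 141·16/(t + 16)². Setting 141·16/(t+16)² = 141t/[(t+16)(15.6+t)] gives 16(15.6+t) = t(t+16), so t² = 16×15.6 = 249.6.
t* = √249.6 = 15.8 min.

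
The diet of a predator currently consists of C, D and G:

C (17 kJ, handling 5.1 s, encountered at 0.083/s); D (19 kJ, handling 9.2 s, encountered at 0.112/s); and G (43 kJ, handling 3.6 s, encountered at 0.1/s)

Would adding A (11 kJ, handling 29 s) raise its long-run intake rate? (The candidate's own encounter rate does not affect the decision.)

No

Intake rate on the current diet: R = (0.083×17 + 0.112×19 + 0.1×43) / (1 + 0.083×5.1 + 0.112×9.2 + 0.1×3.6) = 7.839/2.814 = 2.786 kJ/s.
Profitability of A: 11/29 = 0.3793 kJ/s.
0.3793 < 2.786, so adding A would lower the average — exclude it.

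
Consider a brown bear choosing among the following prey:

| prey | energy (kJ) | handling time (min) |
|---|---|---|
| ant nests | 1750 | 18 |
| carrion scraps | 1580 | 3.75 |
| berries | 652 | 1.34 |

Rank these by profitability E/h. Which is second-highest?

In descending order of E/h:
berries: 652/1.34 = 487 kJ/min
carrion scraps: 1580/3.75 = 421 kJ/min
ant nests: 1750/18 = 97.2 kJ/min

carrion scraps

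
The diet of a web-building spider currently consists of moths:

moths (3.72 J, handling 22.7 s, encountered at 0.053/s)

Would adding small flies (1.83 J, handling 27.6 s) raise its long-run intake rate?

No

On moths alone, R = ΣλE/(1+Σλh) = 0.1972/2.203 = 0.08949 J/s.
Profitability of small flies: 1.83/27.6 = 0.0663 J/s.
0.0663 < 0.08949, so adding small flies would lower the average — exclude it.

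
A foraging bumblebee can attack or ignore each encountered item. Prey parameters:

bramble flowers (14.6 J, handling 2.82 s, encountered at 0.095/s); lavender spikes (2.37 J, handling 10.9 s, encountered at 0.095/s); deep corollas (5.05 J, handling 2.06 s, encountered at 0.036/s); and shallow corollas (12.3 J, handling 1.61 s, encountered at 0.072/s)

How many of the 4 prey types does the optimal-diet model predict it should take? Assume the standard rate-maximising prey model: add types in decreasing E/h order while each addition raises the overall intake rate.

Profitabilities (E/h, J/s): shallow corollas 7.64, bramble flowers 5.18, deep corollas 2.45, lavender spikes 0.217. Add prey in this order while the next type's profitability exceeds the intake rate on those already taken.
Rate on top 1: 0.7936. bramble flowers: 5.18 > 0.7936 → include.
Rate on top 2: 1.642. deep corollas: 2.45 > 1.642 → include.
Rate on top 3: 1.683. lavender spikes: 0.217 < 1.683 → exclude; stop.
Optimal diet: shallow corollas, bramble flowers, deep corollas — 3 of 4 types.

3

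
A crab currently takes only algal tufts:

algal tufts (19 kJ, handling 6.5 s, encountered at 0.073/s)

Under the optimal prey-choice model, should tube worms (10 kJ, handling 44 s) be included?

Current rate: (0.073×19)/(1 + 0.073×6.5) = 0.9407 kJ/s.
tube worms: E/h = 10/44 = 0.2273 kJ/s.
Since 0.2273 < R, time spent handling tube worms is better spent searching.

No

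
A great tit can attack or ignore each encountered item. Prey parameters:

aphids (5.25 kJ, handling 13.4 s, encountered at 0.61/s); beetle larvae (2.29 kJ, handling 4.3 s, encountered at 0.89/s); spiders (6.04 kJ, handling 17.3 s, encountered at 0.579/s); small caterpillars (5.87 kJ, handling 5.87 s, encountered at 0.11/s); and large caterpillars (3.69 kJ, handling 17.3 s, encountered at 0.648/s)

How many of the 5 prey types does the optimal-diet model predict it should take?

2

E/h in descending order: small caterpillars 1, beetle larvae 0.533, aphids 0.392, spiders 0.349, large caterpillars 0.213 kJ/s. The optimal diet is the largest prefix of this list for which every included type satisfies E_i/h_i > R on the types above it.
Rate on top 1: 0.3924. beetle larvae: 0.533 > 0.3924 → include.
Rate on top 2: 0.4904. aphids: 0.392 < 0.4904 → exclude; stop.
Optimal diet: small caterpillars, beetle larvae — 2 of 5 types.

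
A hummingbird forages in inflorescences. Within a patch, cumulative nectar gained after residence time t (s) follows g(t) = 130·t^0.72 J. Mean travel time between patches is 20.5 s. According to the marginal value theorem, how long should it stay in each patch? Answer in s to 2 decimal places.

52.71 s

By the marginal value theorem, leave when the instantaneous gain rate g'(t) equals the habitat-wide average g(t)/(T + t).
g'(t) = 0.72·130·t^-0.28. Setting 0.72·130·t^-0.28 = 130·t^0.72/(20.5+t) gives 0.72(20.5+t) = t, so 0.28·t = 0.72×20.5.
t* = 0.72×20.5/0.28 = 52.71 s.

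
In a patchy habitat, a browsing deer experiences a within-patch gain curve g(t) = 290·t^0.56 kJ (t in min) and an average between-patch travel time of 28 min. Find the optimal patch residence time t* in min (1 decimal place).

35.6 min

Optimal t* satisfies g'(t*) = g(t*)/(T + t*).
g'(t) = 0.56·290·t^-0.44. Setting 0.56·290·t^-0.44 = 290·t^0.56/(28+t) gives 0.56(28+t) = t, so 0.44·t = 0.56×28.
t* = 0.56×28/0.44 = 35.64 min.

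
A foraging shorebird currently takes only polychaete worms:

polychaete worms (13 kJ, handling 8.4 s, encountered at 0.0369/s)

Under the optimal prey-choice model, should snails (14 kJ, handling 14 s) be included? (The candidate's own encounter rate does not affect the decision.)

Current rate: (0.0369×13)/(1 + 0.0369×8.4) = 0.3662 kJ/s.
snails: E/h = 14/14 = 1 kJ/s.
1 > 0.3662, so adding snails raises the average — include it.

Yes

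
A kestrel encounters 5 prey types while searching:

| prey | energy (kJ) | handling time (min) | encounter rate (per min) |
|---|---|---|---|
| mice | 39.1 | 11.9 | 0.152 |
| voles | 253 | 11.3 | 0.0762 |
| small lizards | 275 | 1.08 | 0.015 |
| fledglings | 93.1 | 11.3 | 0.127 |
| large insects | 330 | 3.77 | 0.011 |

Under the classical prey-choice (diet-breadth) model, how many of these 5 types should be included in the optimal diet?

3

Profitabilities (E/h, kJ/min): small lizards 255, large insects 87.5, voles 22.4, fledglings 8.24, mice 3.29. Add prey in this order while the next type's profitability exceeds the intake rate on those already taken.
Rate on top 1: 4.059. large insects: 87.5 > 4.059 → include.
Rate on top 2: 7.332. voles: 22.4 > 7.332 → include.
Rate on top 3: 14.09. fledglings: 8.24 < 14.09 → exclude; stop.
Optimal diet: small lizards, large insects, voles — 3 of 5 types.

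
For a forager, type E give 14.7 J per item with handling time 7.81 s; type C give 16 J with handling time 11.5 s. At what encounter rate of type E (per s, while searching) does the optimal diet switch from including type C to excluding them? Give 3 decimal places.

0.363 per s

The zero-one rule: include type C iff E₂/h₂ > λE₁/(1+λh₁). Equality gives the switch point.
λE₁h₂ = E₂ + λE₂h₁ ⇒ λ = E₂/(E₁h₂ − E₂h₁) = 16/(169 − 125) = 0.3629 per s.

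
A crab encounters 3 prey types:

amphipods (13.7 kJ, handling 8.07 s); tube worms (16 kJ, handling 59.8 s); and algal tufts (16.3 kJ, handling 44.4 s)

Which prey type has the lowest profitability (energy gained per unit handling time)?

tube worms

Profitability E/h (kJ/s): amphipods = 13.7/8.07 = 1.7, tube worms = 16/59.8 = 0.268, algal tufts = 16.3/44.4 = 0.367.
Ranked: amphipods > algal tufts > tube worms.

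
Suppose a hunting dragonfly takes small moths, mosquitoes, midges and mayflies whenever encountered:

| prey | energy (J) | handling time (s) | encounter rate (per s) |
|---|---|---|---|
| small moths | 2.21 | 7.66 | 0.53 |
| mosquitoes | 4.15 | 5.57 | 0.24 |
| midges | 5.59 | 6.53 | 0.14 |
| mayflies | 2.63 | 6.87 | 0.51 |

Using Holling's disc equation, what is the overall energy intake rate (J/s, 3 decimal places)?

0.397 J/s

R = (0.53×2.21 + 0.24×4.15 + 0.14×5.59 + 0.51×2.63) / (1 + 0.53×7.66 + 0.24×5.57 + 0.14×6.53 + 0.51×6.87) = 4.291/10.81 = 0.3968 J/s.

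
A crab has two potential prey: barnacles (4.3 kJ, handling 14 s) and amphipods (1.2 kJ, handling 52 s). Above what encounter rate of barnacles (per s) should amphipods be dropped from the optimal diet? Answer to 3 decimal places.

Drop amphipods once their profitability E₂/h₂ falls below the rate achievable on barnacles alone: E₂/h₂ = λE₁/(1 + λh₁).
Solve for λ: λE₁h₂ = E₂(1 + λh₁) → λ(E₁h₂ − E₂h₁) = E₂ → λ = E₂/(E₁h₂ − E₂h₁).
λ = 1.2/(4.3×52 − 1.2×14) = 1.2/206.8 = 0.005803 per s.

0.006 per s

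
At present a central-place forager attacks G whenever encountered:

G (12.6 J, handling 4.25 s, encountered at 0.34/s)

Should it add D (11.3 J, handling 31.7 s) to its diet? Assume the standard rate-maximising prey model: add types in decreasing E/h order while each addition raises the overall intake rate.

No

Current rate: (0.34×12.6)/(1 + 0.34×4.25) = 1.752 J/s.
Profitability of D: 11.3/31.7 = 0.3565 J/s.
Since 0.3565 < R, time spent handling D is better spent searching.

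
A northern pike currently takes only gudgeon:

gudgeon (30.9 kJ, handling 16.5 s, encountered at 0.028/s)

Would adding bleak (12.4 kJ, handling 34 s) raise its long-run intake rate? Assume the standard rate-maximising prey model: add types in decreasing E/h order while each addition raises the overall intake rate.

Current rate: (0.028×30.9)/(1 + 0.028×16.5) = 0.5918 kJ/s.
bleak: E/h = 12.4/34 = 0.3647 kJ/s.
Since 0.3647 < R, time spent handling bleak is better spent searching.

No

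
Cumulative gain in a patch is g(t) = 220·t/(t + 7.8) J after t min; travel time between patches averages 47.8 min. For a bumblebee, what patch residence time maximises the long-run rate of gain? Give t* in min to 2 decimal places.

Maximise g(t)/(T+t): set derivative to zero → g'(t)(T+t) = g(t).
g'(t) = 220·7.8/(t + 7.8)². Setting 220·7.8/(t+7.8)² = 220t/[(t+7.8)(47.8+t)] gives 7.8(47.8+t) = t(t+7.8), so t² = 7.8×47.8 = 372.8.
t* = √372.8 = 19.31 min.

19.31 min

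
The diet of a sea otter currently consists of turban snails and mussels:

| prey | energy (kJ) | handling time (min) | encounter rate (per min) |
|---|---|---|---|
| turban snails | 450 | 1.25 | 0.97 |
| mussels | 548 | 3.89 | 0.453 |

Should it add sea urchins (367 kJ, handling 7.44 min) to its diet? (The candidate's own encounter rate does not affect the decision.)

Intake rate on the current diet: R = (0.97×450 + 0.453×548) / (1 + 0.97×1.25 + 0.453×3.89) = 684.7/3.975 = 172.3 kJ/min.
Profitability of sea urchins: 367/7.44 = 49.33 kJ/min.
49.33 < 172.3, so adding sea urchins would lower the average — exclude it.

No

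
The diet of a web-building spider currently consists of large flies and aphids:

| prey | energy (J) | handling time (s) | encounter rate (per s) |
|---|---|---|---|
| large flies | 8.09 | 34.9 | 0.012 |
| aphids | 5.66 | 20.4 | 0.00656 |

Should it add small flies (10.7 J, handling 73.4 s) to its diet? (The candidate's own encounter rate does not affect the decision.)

Yes

Intake rate on the current diet: R = (0.012×8.09 + 0.00656×5.66) / (1 + 0.012×34.9 + 0.00656×20.4) = 0.1342/1.553 = 0.08644 J/s.
small flies: E/h = 10.7/73.4 = 0.1458 J/s.
Since 0.1458 > R, including small flies increases the long-run rate.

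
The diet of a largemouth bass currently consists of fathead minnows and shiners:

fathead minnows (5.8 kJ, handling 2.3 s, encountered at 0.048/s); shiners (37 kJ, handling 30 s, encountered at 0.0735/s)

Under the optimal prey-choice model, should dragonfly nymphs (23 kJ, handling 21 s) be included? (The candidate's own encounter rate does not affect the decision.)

Intake rate on the current diet: R = (0.048×5.8 + 0.0735×37) / (1 + 0.048×2.3 + 0.0735×30) = 2.998/3.315 = 0.9042 kJ/s.
dragonfly nymphs: E/h = 23/21 = 1.095 kJ/s.
1.095 > 0.9042, so adding dragonfly nymphs raises the average — include it.

Yes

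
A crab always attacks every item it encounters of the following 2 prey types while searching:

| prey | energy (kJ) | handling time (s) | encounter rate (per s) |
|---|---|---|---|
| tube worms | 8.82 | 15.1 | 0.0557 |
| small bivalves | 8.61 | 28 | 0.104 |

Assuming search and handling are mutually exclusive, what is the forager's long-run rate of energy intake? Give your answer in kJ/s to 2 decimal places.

0.29 kJ/s

Energy encountered per unit search time: 0.0557×8.82 + 0.104×8.61 = 1.387 kJ/s.
Handling time per unit search time: 0.0557×15.1 + 0.104×28 = 3.753.
Rate = 1.387/(1 + 3.753) = 0.2918 kJ/s.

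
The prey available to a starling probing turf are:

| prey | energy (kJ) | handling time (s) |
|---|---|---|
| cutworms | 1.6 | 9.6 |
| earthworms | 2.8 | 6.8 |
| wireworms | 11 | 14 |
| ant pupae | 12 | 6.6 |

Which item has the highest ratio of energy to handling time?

In descending order of E/h:
ant pupae: 12/6.6 = 1.82 kJ/s
wireworms: 11/14 = 0.786 kJ/s
earthworms: 2.8/6.8 = 0.412 kJ/s
cutworms: 1.6/9.6 = 0.167 kJ/s

ant pupae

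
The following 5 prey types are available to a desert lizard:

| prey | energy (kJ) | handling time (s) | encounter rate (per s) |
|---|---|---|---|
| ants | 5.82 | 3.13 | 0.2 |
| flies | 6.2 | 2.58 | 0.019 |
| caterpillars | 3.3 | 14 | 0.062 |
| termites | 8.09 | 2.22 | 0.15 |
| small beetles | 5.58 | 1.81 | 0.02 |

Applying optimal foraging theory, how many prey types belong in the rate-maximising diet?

Profitabilities (E/h, kJ/s): termites 3.64, small beetles 3.08, flies 2.4, ants 1.86, caterpillars 0.236. Add prey in this order while the next type's profitability exceeds the intake rate on those already taken.
Rate on top 1: 0.9104. small beetles: 3.08 > 0.9104 → include.
Rate on top 2: 0.9678. flies: 2.4 > 0.9678 → include.
Rate on top 3: 1.017. ants: 1.86 > 1.017 → include.
Rate on top 4: 1.275. caterpillars: 0.236 < 1.275 → exclude; stop.
Optimal diet: termites, small beetles, flies, ants — 4 of 5 types.

4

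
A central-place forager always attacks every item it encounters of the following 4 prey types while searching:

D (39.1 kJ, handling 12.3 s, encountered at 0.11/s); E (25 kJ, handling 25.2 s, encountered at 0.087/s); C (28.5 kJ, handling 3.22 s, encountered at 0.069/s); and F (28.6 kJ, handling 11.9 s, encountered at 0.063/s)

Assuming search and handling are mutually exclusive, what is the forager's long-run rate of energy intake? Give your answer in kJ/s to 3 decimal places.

1.857 kJ/s

Energy encountered per unit search time: 0.11×39.1 + 0.087×25 + 0.069×28.5 + 0.063×28.6 = 10.24 kJ/s.
Handling time per unit search time: 0.11×12.3 + 0.087×25.2 + 0.069×3.22 + 0.063×11.9 = 4.517.
Rate = 10.24/(1 + 4.517) = 1.857 kJ/s.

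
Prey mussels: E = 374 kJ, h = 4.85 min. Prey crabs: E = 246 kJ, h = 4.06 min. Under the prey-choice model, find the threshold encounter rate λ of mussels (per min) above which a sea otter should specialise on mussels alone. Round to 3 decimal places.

The zero-one rule: include crabs iff E₂/h₂ > λE₁/(1+λh₁). Equality gives the switch point.
λE₁h₂ = E₂ + λE₂h₁ ⇒ λ = E₂/(E₁h₂ − E₂h₁) = 246/(1518 − 1193) = 0.7561 per min.

0.756 per min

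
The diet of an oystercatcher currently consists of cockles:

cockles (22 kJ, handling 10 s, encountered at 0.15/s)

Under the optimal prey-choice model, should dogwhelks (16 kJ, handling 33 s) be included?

Intake rate on the current diet: R = (0.15×22) / (1 + 0.15×10) = 3.3/2.5 = 1.32 kJ/s.
dogwhelks: E/h = 16/33 = 0.4848 kJ/s.
0.4848 < 1.32, so adding dogwhelks would lower the average — exclude it.

No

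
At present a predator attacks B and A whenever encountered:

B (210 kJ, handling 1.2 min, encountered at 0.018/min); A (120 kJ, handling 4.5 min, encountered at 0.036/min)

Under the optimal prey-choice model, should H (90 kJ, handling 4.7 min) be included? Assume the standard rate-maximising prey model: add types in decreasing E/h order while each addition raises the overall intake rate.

Current rate: (0.018×210 + 0.036×120)/(1 + 0.018×1.2 + 0.036×4.5) = 6.844 kJ/min.
H: E/h = 90/4.7 = 19.15 kJ/min.
Since 19.15 > R, including H increases the long-run rate.

Yes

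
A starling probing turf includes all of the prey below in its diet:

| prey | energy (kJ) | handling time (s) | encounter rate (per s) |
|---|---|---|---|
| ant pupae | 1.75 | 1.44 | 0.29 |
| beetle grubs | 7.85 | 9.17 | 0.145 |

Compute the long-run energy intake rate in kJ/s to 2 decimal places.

0.60 kJ/s

R = Σλ_iE_i / (1 + Σλ_ih_i)
Numerator: 0.29×1.75 + 0.145×7.85 = 1.646
Denominator: 1 + 0.29×1.44 + 0.145×9.17 = 2.747
R = 1.646/2.747 = 0.5991 kJ/s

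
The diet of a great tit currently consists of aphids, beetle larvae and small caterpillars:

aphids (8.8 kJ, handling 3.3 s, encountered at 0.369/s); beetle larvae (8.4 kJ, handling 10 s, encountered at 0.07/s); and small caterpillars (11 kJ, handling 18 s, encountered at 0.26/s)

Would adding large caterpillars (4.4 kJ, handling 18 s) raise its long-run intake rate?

No

Current rate: (0.369×8.8 + 0.07×8.4 + 0.26×11)/(1 + 0.369×3.3 + 0.07×10 + 0.26×18) = 0.8812 kJ/s.
Profitability of large caterpillars: 4.4/18 = 0.2444 kJ/s.
0.2444 < 0.8812, so adding large caterpillars would lower the average — exclude it.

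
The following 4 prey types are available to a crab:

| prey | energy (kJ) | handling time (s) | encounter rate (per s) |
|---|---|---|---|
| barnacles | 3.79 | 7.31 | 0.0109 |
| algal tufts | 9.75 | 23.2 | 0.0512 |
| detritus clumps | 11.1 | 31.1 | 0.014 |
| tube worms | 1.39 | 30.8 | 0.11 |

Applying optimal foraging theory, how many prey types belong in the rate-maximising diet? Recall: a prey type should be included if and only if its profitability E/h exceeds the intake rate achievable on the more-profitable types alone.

Rank by E/h (kJ/s): barnacles 0.518, algal tufts 0.42, detritus clumps 0.357, tube worms 0.0451. Include each in turn until the next type's E/h falls below the running intake rate.
Rate on top 1: 0.03826. algal tufts: 0.42 > 0.03826 → include.
Rate on top 2: 0.2384. detritus clumps: 0.357 > 0.2384 → include.
Rate on top 3: 0.2575. tube worms: 0.0451 < 0.2575 → exclude; stop.
Optimal diet: barnacles, algal tufts, detritus clumps — 3 of 4 types.

3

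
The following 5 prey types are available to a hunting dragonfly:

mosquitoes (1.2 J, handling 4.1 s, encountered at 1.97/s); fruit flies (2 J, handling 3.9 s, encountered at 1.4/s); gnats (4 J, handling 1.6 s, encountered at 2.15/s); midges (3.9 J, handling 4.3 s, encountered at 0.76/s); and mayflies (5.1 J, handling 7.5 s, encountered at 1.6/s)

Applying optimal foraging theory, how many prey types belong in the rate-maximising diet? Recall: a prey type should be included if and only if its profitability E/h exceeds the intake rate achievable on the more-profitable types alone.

1

Profitabilities (E/h, J/s): gnats 2.5, midges 0.907, mayflies 0.68, fruit flies 0.513, mosquitoes 0.293. Add prey in this order while the next type's profitability exceeds the intake rate on those already taken.
Rate on top 1: 1.937. midges: 0.907 < 1.937 → exclude; stop.
Optimal diet: gnats — 1 of 5 types.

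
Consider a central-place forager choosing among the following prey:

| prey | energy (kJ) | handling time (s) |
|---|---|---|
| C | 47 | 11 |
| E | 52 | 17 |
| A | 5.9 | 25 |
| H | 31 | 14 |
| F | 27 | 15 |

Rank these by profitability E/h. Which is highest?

Profitability E/h (kJ/s): C = 47/11 = 4.27, E = 52/17 = 3.06, A = 5.9/25 = 0.236, H = 31/14 = 2.21, F = 27/15 = 1.8.
Ranked: C > E > H > F > A.

C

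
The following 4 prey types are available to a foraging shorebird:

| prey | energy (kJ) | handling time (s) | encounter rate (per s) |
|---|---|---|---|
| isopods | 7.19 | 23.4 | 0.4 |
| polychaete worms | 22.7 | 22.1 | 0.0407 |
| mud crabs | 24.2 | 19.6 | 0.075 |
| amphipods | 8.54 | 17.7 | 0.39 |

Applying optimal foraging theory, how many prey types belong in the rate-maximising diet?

E/h in descending order: mud crabs 1.23, polychaete worms 1.03, amphipods 0.482, isopods 0.307 kJ/s. The optimal diet is the largest prefix of this list for which every included type satisfies E_i/h_i > R on the types above it.
Rate on top 1: 0.7348. polychaete worms: 1.03 > 0.7348 → include.
Rate on top 2: 0.8129. amphipods: 0.482 < 0.8129 → exclude; stop.
Optimal diet: mud crabs, polychaete worms — 2 of 4 types.

2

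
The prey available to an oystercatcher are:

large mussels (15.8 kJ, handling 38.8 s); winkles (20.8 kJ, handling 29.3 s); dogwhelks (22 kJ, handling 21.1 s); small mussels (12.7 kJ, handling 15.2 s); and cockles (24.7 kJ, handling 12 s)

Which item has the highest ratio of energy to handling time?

In descending order of E/h:
cockles: 24.7/12 = 2.06 kJ/s
dogwhelks: 22/21.1 = 1.04 kJ/s
small mussels: 12.7/15.2 = 0.836 kJ/s
winkles: 20.8/29.3 = 0.71 kJ/s
large mussels: 15.8/38.8 = 0.407 kJ/s

cockles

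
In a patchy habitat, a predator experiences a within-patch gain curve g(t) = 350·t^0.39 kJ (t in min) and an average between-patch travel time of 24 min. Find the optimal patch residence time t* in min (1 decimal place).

15.3 min

Maximise g(t)/(T+t): set derivative to zero → g'(t)(T+t) = g(t).
g'(t) = 0.39·350·t^-0.61. Setting 0.39·350·t^-0.61 = 350·t^0.39/(24+t) gives 0.39(24+t) = t, so 0.61·t = 0.39×24.
t* = 0.39×24/0.61 = 15.34 min.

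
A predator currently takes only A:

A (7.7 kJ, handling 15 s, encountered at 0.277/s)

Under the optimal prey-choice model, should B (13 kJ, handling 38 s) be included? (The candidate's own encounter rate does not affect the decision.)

Intake rate on the current diet: R = (0.277×7.7) / (1 + 0.277×15) = 2.133/5.155 = 0.4138 kJ/s.
Profitability of B: 13/38 = 0.3421 kJ/s.
0.3421 < 0.4138, so adding B would lower the average — exclude it.

No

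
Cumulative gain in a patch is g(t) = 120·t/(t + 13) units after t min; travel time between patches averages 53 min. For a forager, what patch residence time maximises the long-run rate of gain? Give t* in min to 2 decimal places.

By the marginal value theorem, leave when the instantaneous gain rate g'(t) equals the habitat-wide average g(t)/(T + t).
g'(t) = 120·13/(t + 13)². Setting 120·13/(t+13)² = 120t/[(t+13)(53+t)] gives 13(53+t) = t(t+13), so t² = 13×53 = 689.
t* = √689 = 26.25 min.

26.25 min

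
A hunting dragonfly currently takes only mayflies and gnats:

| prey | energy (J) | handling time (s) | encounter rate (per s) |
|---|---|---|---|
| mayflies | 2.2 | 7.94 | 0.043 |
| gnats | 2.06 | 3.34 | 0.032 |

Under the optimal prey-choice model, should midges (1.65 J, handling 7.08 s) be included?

Intake rate on the current diet: R = (0.043×2.2 + 0.032×2.06) / (1 + 0.043×7.94 + 0.032×3.34) = 0.1605/1.448 = 0.1108 J/s.
midges: E/h = 1.65/7.08 = 0.2331 J/s.
Since 0.2331 > R, including midges increases the long-run rate.

Yes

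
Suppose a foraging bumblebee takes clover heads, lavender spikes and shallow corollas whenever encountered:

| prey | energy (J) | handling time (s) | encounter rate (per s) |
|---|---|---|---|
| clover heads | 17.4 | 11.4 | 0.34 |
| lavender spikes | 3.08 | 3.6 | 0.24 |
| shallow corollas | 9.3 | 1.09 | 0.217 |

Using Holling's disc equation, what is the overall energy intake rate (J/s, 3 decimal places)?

Energy encountered per unit search time: 0.34×17.4 + 0.24×3.08 + 0.217×9.3 = 8.673 J/s.
Handling time per unit search time: 0.34×11.4 + 0.24×3.6 + 0.217×1.09 = 4.977.
Rate = 8.673/(1 + 4.977) = 1.451 J/s.

1.451 J/s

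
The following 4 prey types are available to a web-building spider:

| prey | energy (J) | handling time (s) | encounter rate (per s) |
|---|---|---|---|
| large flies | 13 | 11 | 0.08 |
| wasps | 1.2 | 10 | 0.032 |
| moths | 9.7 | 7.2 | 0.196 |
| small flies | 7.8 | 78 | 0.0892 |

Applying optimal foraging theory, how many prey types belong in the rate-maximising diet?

Profitabilities (E/h, J/s): moths 1.35, large flies 1.18, wasps 0.12, small flies 0.1. Add prey in this order while the next type's profitability exceeds the intake rate on those already taken.
Rate on top 1: 0.7885. large flies: 1.18 > 0.7885 → include.
Rate on top 2: 0.8937. wasps: 0.12 < 0.8937 → exclude; stop.
Optimal diet: moths, large flies — 2 of 4 types.

2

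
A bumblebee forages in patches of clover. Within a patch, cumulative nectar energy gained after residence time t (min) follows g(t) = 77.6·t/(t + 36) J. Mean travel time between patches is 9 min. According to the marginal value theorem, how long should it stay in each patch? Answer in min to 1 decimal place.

18.0 min

Maximise g(t)/(T+t): set derivative to zero → g'(t)(T+t) = g(t).
g'(t) = 77.6·36/(t + 36)². Setting 77.6·36/(t+36)² = 77.6t/[(t+36)(9+t)] gives 36(9+t) = t(t+36), so t² = 36×9 = 324.
t* = √324 = 18 min.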